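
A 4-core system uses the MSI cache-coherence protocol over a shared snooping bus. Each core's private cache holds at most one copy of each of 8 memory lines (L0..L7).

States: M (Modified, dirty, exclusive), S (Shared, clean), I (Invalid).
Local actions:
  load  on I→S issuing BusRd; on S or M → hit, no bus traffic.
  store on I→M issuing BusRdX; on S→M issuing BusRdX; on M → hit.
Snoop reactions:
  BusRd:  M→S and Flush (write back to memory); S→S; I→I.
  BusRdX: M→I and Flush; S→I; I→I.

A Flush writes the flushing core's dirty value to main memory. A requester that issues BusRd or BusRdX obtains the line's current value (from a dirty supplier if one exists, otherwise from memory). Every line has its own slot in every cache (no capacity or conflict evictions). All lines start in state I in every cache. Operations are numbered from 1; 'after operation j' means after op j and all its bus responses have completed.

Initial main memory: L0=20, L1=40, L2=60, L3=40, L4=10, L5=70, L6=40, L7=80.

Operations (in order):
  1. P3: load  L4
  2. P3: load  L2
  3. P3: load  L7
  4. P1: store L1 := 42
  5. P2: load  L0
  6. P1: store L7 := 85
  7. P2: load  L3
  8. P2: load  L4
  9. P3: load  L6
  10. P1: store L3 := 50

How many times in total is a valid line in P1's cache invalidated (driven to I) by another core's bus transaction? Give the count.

invalidations = 0

1. P3: load  L4  bus=[BusRd]  L4: P0=I P1=I P2=I P3=S  mem[L4]=10
2. P3: load  L2  bus=[BusRd]  L2: P0=I P1=I P2=I P3=S  mem[L2]=60
3. P3: load  L7  bus=[BusRd]  L7: P0=I P1=I P2=I P3=S  mem[L7]=80
4. P1: store L1 := 42  bus=[BusRdX]  L1: P0=I P1=M P2=I P3=I  mem[L1]=40
5. P2: load  L0  bus=[BusRd]  L0: P0=I P1=I P2=S P3=I  mem[L0]=20
6. P1: store L7 := 85  bus=[BusRdX]  L7: P0=I P1=M P2=I P3=I  mem[L7]=80
7. P2: load  L3  bus=[BusRd]  L3: P0=I P1=I P2=S P3=I  mem[L3]=40
8. P2: load  L4  bus=[BusRd]  L4: P0=I P1=I P2=S P3=S  mem[L4]=10
9. P3: load  L6  bus=[BusRd]  L6: P0=I P1=I P2=I P3=S  mem[L6]=40
10. P1: store L3 := 50  bus=[BusRdX]  L3: P0=I P1=M P2=I P3=I  mem[L3]=40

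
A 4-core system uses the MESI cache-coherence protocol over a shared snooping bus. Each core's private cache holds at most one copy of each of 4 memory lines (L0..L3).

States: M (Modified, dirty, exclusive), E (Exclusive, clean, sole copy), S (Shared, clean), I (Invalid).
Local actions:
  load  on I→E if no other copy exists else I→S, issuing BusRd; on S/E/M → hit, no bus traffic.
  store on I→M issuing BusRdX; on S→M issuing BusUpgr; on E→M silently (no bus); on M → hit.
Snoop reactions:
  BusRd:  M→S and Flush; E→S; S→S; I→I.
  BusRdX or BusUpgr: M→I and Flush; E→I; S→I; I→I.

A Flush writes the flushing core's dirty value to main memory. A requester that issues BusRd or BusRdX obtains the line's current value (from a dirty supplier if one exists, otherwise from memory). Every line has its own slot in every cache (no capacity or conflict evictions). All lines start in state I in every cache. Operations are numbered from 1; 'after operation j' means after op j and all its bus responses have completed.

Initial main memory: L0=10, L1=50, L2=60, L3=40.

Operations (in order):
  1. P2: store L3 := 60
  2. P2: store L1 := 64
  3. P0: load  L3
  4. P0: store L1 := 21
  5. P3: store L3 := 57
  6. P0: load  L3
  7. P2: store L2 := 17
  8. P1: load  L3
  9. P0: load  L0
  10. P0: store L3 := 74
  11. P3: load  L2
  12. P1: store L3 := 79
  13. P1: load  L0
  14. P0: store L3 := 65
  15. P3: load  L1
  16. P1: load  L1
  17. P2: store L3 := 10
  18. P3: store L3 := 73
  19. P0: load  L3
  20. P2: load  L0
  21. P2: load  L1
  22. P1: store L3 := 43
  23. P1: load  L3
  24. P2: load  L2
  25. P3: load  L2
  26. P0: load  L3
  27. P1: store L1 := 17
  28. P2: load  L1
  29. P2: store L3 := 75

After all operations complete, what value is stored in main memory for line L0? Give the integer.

memory[L0] = 10

1. P2: store L3 := 60  bus=[BusRdX]  L3: P0=I P1=I P2=M P3=I  mem[L3]=40
2. P2: store L1 := 64  bus=[BusRdX]  L1: P0=I P1=I P2=M P3=I  mem[L1]=50
3. P0: load  L3  bus=[BusRd,Flush]  L3: P0=S P1=I P2=S P3=I  mem[L3]=60
4. P0: store L1 := 21  bus=[BusRdX,Flush]  L1: P0=M P1=I P2=I P3=I  mem[L1]=64
5. P3: store L3 := 57  bus=[BusRdX]  L3: P0=I P1=I P2=I P3=M  mem[L3]=60
6. P0: load  L3  bus=[BusRd,Flush]  L3: P0=S P1=I P2=I P3=S  mem[L3]=57
7. P2: store L2 := 17  bus=[BusRdX]  L2: P0=I P1=I P2=M P3=I  mem[L2]=60
8. P1: load  L3  bus=[BusRd]  L3: P0=S P1=S P2=I P3=S  mem[L3]=57
9. P0: load  L0  bus=[BusRd]  L0: P0=E P1=I P2=I P3=I  mem[L0]=10
10. P0: store L3 := 74  bus=[BusUpgr]  L3: P0=M P1=I P2=I P3=I  mem[L3]=57
11. P3: load  L2  bus=[BusRd,Flush]  L2: P0=I P1=I P2=S P3=S  mem[L2]=17
12. P1: store L3 := 79  bus=[BusRdX,Flush]  L3: P0=I P1=M P2=I P3=I  mem[L3]=74
13. P1: load  L0  bus=[BusRd]  L0: P0=S P1=S P2=I P3=I  mem[L0]=10
14. P0: store L3 := 65  bus=[BusRdX,Flush]  L3: P0=M P1=I P2=I P3=I  mem[L3]=79
15. P3: load  L1  bus=[BusRd,Flush]  L1: P0=S P1=I P2=I P3=S  mem[L1]=21
16. P1: load  L1  bus=[BusRd]  L1: P0=S P1=S P2=I P3=S  mem[L1]=21
17. P2: store L3 := 10  bus=[BusRdX,Flush]  L3: P0=I P1=I P2=M P3=I  mem[L3]=65
18. P3: store L3 := 73  bus=[BusRdX,Flush]  L3: P0=I P1=I P2=I P3=M  mem[L3]=10
19. P0: load  L3  bus=[BusRd,Flush]  L3: P0=S P1=I P2=I P3=S  mem[L3]=73
20. P2: load  L0  bus=[BusRd]  L0: P0=S P1=S P2=S P3=I  mem[L0]=10
21. P2: load  L1  bus=[BusRd]  L1: P0=S P1=S P2=S P3=S  mem[L1]=21
22. P1: store L3 := 43  bus=[BusRdX]  L3: P0=I P1=M P2=I P3=I  mem[L3]=73
23. P1: load  L3  bus=[-]  L3: P0=I P1=M P2=I P3=I  mem[L3]=73
24. P2: load  L2  bus=[-]  L2: P0=I P1=I P2=S P3=S  mem[L2]=17
25. P3: load  L2  bus=[-]  L2: P0=I P1=I P2=S P3=S  mem[L2]=17
26. P0: load  L3  bus=[BusRd,Flush]  L3: P0=S P1=S P2=I P3=I  mem[L3]=43
27. P1: store L1 := 17  bus=[BusUpgr]  L1: P0=I P1=M P2=I P3=I  mem[L1]=21
28. P2: load  L1  bus=[BusRd,Flush]  L1: P0=I P1=S P2=S P3=I  mem[L1]=17
29. P2: store L3 := 75  bus=[BusRdX]  L3: P0=I P1=I P2=M P3=I  mem[L3]=43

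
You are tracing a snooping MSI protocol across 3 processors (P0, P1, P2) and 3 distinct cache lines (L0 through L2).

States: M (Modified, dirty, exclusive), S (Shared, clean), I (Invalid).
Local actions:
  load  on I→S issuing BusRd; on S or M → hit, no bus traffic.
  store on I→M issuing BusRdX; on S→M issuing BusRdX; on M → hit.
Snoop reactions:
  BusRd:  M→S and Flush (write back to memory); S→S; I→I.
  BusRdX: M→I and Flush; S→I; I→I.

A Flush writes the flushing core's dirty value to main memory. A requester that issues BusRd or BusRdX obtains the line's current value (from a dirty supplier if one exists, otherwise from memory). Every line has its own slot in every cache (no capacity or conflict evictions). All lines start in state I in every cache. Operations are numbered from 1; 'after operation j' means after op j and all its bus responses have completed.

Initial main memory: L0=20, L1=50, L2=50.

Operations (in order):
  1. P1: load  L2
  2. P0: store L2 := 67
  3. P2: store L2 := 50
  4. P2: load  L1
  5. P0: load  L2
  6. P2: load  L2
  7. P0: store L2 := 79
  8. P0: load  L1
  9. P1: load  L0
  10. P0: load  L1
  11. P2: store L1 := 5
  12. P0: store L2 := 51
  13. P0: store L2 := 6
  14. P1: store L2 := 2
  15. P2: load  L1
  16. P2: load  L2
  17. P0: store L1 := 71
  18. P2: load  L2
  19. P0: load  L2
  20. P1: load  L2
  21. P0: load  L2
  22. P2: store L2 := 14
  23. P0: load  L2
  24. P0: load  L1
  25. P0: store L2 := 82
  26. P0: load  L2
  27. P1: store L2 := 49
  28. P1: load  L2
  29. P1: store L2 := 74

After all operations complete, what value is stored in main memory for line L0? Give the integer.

memory[L0] = 20

step 1: P1: load  L2  ⟶  ISI  (L2)  txn=BusRd  M[L2]=50
step 2: P0: store L2 := 67  ⟶  MII  (L2)  txn=BusRdX  M[L2]=50
step 3: P2: store L2 := 50  ⟶  IIM  (L2)  txn=BusRdX+Flush  M[L2]=67
step 4: P2: load  L1  ⟶  IIS  (L1)  txn=BusRd  M[L1]=50
step 5: P0: load  L2  ⟶  SIS  (L2)  txn=BusRd+Flush  M[L2]=50
step 6: P2: load  L2  ⟶  SIS  (L2)  txn=∅  M[L2]=50
step 7: P0: store L2 := 79  ⟶  MII  (L2)  txn=BusRdX  M[L2]=50
step 8: P0: load  L1  ⟶  SIS  (L1)  txn=BusRd  M[L1]=50
step 9: P1: load  L0  ⟶  ISI  (L0)  txn=BusRd  M[L0]=20
step 10: P0: load  L1  ⟶  SIS  (L1)  txn=∅  M[L1]=50
step 11: P2: store L1 := 5  ⟶  IIM  (L1)  txn=BusRdX  M[L1]=50
step 12: P0: store L2 := 51  ⟶  MII  (L2)  txn=∅  M[L2]=50
step 13: P0: store L2 := 6  ⟶  MII  (L2)  txn=∅  M[L2]=50
step 14: P1: store L2 := 2  ⟶  IMI  (L2)  txn=BusRdX+Flush  M[L2]=6
step 15: P2: load  L1  ⟶  IIM  (L1)  txn=∅  M[L1]=50
step 16: P2: load  L2  ⟶  ISS  (L2)  txn=BusRd+Flush  M[L2]=2
step 17: P0: store L1 := 71  ⟶  MII  (L1)  txn=BusRdX+Flush  M[L1]=5
step 18: P2: load  L2  ⟶  ISS  (L2)  txn=∅  M[L2]=2
step 19: P0: load  L2  ⟶  SSS  (L2)  txn=BusRd  M[L2]=2
step 20: P1: load  L2  ⟶  SSS  (L2)  txn=∅  M[L2]=2
step 21: P0: load  L2  ⟶  SSS  (L2)  txn=∅  M[L2]=2
step 22: P2: store L2 := 14  ⟶  IIM  (L2)  txn=BusRdX  M[L2]=2
step 23: P0: load  L2  ⟶  SIS  (L2)  txn=BusRd+Flush  M[L2]=14
step 24: P0: load  L1  ⟶  MII  (L1)  txn=∅  M[L1]=5
step 25: P0: store L2 := 82  ⟶  MII  (L2)  txn=BusRdX  M[L2]=14
step 26: P0: load  L2  ⟶  MII  (L2)  txn=∅  M[L2]=14
step 27: P1: store L2 := 49  ⟶  IMI  (L2)  txn=BusRdX+Flush  M[L2]=82
step 28: P1: load  L2  ⟶  IMI  (L2)  txn=∅  M[L2]=82
step 29: P1: store L2 := 74  ⟶  IMI  (L2)  txn=∅  M[L2]=82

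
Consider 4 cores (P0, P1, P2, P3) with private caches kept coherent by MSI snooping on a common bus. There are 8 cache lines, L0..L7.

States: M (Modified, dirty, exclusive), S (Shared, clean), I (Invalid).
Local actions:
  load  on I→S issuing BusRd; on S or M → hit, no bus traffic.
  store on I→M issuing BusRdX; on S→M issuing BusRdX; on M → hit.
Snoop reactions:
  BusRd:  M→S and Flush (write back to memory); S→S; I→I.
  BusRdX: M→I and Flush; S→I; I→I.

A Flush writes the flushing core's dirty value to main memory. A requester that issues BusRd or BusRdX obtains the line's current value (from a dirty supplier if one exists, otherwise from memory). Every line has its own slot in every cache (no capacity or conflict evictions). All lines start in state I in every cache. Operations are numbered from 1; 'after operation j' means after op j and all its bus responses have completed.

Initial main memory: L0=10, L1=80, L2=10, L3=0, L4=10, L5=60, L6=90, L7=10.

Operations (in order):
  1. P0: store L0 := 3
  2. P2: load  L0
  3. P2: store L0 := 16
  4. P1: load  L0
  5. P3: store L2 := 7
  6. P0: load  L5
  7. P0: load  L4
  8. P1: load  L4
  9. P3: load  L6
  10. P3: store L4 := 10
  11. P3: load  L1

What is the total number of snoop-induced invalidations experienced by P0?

invalidations = 2

step 1: P0: store L0 := 3  ⟶  MIII  (L0)  txn=BusRdX  M[L0]=10
step 2: P2: load  L0  ⟶  SISI  (L0)  txn=BusRd+Flush  M[L0]=3
step 3: P2: store L0 := 16  ⟶  IIMI  (L0)  txn=BusRdX  M[L0]=3
step 4: P1: load  L0  ⟶  ISSI  (L0)  txn=BusRd+Flush  M[L0]=16
step 5: P3: store L2 := 7  ⟶  IIIM  (L2)  txn=BusRdX  M[L2]=10
step 6: P0: load  L5  ⟶  SIII  (L5)  txn=BusRd  M[L5]=60
step 7: P0: load  L4  ⟶  SIII  (L4)  txn=BusRd  M[L4]=10
step 8: P1: load  L4  ⟶  SSII  (L4)  txn=BusRd  M[L4]=10
step 9: P3: load  L6  ⟶  IIIS  (L6)  txn=BusRd  M[L6]=90
step 10: P3: store L4 := 10  ⟶  IIIM  (L4)  txn=BusRdX  M[L4]=10
step 11: P3: load  L1  ⟶  IIIS  (L1)  txn=BusRd  M[L1]=80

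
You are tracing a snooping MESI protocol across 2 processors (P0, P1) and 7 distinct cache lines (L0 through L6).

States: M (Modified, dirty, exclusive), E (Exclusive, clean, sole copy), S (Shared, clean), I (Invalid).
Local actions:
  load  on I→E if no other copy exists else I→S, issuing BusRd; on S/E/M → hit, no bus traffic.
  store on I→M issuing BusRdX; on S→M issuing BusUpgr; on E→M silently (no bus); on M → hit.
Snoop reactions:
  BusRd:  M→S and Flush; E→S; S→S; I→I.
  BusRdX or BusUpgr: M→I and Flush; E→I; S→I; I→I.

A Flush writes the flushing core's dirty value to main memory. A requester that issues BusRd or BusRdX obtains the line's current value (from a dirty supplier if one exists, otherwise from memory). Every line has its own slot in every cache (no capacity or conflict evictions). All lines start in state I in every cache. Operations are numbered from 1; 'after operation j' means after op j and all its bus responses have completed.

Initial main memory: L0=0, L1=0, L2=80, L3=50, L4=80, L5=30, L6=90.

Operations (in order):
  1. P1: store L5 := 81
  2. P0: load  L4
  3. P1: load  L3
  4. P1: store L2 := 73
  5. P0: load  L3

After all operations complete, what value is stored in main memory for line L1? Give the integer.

memory[L1] = 0

[1] P1: store L5 := 81 | P0:I, P1:M(81) | bus: BusRdX
[2] P0: load  L4 | P0:E(80), P1:I | bus: BusRd
[3] P1: load  L3 | P0:I, P1:E(50) | bus: BusRd
[4] P1: store L2 := 73 | P0:I, P1:M(73) | bus: BusRdX
[5] P0: load  L3 | P0:S(50), P1:S(50) | bus: BusRd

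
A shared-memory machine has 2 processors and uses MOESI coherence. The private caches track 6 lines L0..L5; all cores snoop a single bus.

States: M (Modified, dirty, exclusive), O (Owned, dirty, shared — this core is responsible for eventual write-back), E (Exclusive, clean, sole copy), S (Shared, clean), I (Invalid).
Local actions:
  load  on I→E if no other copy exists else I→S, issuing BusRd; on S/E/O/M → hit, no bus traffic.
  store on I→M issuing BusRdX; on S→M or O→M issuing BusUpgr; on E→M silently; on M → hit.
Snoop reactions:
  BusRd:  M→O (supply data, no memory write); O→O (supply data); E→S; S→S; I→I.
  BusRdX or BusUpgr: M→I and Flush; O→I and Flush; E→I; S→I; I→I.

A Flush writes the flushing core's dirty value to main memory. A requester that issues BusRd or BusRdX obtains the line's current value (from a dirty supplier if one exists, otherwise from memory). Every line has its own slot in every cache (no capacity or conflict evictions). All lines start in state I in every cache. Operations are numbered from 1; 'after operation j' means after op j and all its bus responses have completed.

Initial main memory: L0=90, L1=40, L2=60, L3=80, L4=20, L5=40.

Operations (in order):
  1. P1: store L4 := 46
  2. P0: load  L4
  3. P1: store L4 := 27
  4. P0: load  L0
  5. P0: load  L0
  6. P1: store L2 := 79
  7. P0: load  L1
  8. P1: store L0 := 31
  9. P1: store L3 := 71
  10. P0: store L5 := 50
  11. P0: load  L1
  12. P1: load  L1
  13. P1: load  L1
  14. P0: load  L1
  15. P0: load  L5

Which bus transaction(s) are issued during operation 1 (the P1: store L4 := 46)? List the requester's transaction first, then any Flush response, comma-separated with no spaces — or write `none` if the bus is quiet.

bus = BusRdX

  op1 P1: store L4 := 46 → I/M on L4; bus BusRdX; mem=20
  op2 P0: load  L4 → S/O on L4; bus BusRd; mem=20
  op3 P1: store L4 := 27 → I/M on L4; bus BusUpgr; mem=20
  op4 P0: load  L0 → E/I on L0; bus BusRd; mem=90
  op5 P0: load  L0 → E/I on L0; bus (none); mem=90
  op6 P1: store L2 := 79 → I/M on L2; bus BusRdX; mem=60
  op7 P0: load  L1 → E/I on L1; bus BusRd; mem=40
  op8 P1: store L0 := 31 → I/M on L0; bus BusRdX; mem=90
  op9 P1: store L3 := 71 → I/M on L3; bus BusRdX; mem=80
  op10 P0: store L5 := 50 → M/I on L5; bus BusRdX; mem=40
  op11 P0: load  L1 → E/I on L1; bus (none); mem=40
  op12 P1: load  L1 → S/S on L1; bus BusRd; mem=40
  op13 P1: load  L1 → S/S on L1; bus (none); mem=40
  op14 P0: load  L1 → S/S on L1; bus (none); mem=40
  op15 P0: load  L5 → M/I on L5; bus (none); mem=40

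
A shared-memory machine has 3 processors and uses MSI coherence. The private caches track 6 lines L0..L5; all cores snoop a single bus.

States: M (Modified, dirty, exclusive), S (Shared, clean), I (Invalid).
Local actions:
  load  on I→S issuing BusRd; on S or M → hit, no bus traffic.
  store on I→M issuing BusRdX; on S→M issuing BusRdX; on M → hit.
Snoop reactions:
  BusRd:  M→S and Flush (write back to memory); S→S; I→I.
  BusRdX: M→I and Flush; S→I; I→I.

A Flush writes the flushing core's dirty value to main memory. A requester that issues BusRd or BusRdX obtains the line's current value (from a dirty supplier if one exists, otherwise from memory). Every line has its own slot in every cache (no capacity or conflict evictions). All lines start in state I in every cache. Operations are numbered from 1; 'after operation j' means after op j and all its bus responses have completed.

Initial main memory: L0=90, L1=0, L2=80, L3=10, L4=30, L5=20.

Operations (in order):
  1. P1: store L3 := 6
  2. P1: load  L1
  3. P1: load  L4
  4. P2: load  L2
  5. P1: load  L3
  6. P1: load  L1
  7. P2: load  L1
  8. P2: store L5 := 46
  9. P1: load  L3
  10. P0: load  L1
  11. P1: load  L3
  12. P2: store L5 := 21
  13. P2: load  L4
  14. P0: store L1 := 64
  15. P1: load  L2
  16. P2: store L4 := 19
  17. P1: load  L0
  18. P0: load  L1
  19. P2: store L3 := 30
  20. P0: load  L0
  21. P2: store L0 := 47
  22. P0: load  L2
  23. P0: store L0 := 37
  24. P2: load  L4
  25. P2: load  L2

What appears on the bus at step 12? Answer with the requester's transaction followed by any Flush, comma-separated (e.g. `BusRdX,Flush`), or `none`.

bus = none

1. P1: store L3 := 6  bus=[BusRdX]  L3: P0=I P1=M P2=I  mem[L3]=10
2. P1: load  L1  bus=[BusRd]  L1: P0=I P1=S P2=I  mem[L1]=0
3. P1: load  L4  bus=[BusRd]  L4: P0=I P1=S P2=I  mem[L4]=30
4. P2: load  L2  bus=[BusRd]  L2: P0=I P1=I P2=S  mem[L2]=80
5. P1: load  L3  bus=[-]  L3: P0=I P1=M P2=I  mem[L3]=10
6. P1: load  L1  bus=[-]  L1: P0=I P1=S P2=I  mem[L1]=0
7. P2: load  L1  bus=[BusRd]  L1: P0=I P1=S P2=S  mem[L1]=0
8. P2: store L5 := 46  bus=[BusRdX]  L5: P0=I P1=I P2=M  mem[L5]=20
9. P1: load  L3  bus=[-]  L3: P0=I P1=M P2=I  mem[L3]=10
10. P0: load  L1  bus=[BusRd]  L1: P0=S P1=S P2=S  mem[L1]=0
11. P1: load  L3  bus=[-]  L3: P0=I P1=M P2=I  mem[L3]=10
12. P2: store L5 := 21  bus=[-]  L5: P0=I P1=I P2=M  mem[L5]=20
13. P2: load  L4  bus=[BusRd]  L4: P0=I P1=S P2=S  mem[L4]=30
14. P0: store L1 := 64  bus=[BusRdX]  L1: P0=M P1=I P2=I  mem[L1]=0
15. P1: load  L2  bus=[BusRd]  L2: P0=I P1=S P2=S  mem[L2]=80
16. P2: store L4 := 19  bus=[BusRdX]  L4: P0=I P1=I P2=M  mem[L4]=30
17. P1: load  L0  bus=[BusRd]  L0: P0=I P1=S P2=I  mem[L0]=90
18. P0: load  L1  bus=[-]  L1: P0=M P1=I P2=I  mem[L1]=0
19. P2: store L3 := 30  bus=[BusRdX,Flush]  L3: P0=I P1=I P2=M  mem[L3]=6
20. P0: load  L0  bus=[BusRd]  L0: P0=S P1=S P2=I  mem[L0]=90
21. P2: store L0 := 47  bus=[BusRdX]  L0: P0=I P1=I P2=M  mem[L0]=90
22. P0: load  L2  bus=[BusRd]  L2: P0=S P1=S P2=S  mem[L2]=80
23. P0: store L0 := 37  bus=[BusRdX,Flush]  L0: P0=M P1=I P2=I  mem[L0]=47
24. P2: load  L4  bus=[-]  L4: P0=I P1=I P2=M  mem[L4]=30
25. P2: load  L2  bus=[-]  L2: P0=S P1=S P2=S  mem[L2]=80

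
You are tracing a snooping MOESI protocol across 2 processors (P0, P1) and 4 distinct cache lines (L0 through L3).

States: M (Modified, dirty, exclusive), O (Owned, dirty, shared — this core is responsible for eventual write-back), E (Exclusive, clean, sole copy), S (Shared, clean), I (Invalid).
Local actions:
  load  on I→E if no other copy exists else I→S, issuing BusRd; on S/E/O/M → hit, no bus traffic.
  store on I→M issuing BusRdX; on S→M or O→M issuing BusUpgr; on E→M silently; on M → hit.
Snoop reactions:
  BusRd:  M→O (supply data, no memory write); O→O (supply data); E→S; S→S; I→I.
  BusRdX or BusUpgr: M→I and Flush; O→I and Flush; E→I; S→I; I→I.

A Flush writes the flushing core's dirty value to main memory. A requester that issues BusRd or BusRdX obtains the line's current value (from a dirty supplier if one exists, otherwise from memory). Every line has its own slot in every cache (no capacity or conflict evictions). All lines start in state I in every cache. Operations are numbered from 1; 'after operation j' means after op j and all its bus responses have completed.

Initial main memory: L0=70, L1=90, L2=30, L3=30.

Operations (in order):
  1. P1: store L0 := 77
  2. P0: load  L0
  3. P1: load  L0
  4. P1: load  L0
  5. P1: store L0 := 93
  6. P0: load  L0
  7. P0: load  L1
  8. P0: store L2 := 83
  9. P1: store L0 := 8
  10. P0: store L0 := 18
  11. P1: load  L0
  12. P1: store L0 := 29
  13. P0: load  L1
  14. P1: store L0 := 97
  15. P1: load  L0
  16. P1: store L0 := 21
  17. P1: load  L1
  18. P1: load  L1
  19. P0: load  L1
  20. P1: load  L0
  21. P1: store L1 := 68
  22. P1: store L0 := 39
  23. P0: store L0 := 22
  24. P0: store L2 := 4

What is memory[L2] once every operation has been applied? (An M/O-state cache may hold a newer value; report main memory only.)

memory[L2] = 30

step 1: P1: store L0 := 77  ⟶  IM  (L0)  txn=BusRdX  M[L0]=70
step 2: P0: load  L0  ⟶  SO  (L0)  txn=BusRd  M[L0]=70
step 3: P1: load  L0  ⟶  SO  (L0)  txn=∅  M[L0]=70
step 4: P1: load  L0  ⟶  SO  (L0)  txn=∅  M[L0]=70
step 5: P1: store L0 := 93  ⟶  IM  (L0)  txn=BusUpgr  M[L0]=70
step 6: P0: load  L0  ⟶  SO  (L0)  txn=BusRd  M[L0]=70
step 7: P0: load  L1  ⟶  EI  (L1)  txn=BusRd  M[L1]=90
step 8: P0: store L2 := 83  ⟶  MI  (L2)  txn=BusRdX  M[L2]=30
step 9: P1: store L0 := 8  ⟶  IM  (L0)  txn=BusUpgr  M[L0]=70
step 10: P0: store L0 := 18  ⟶  MI  (L0)  txn=BusRdX+Flush  M[L0]=8
step 11: P1: load  L0  ⟶  OS  (L0)  txn=BusRd  M[L0]=8
step 12: P1: store L0 := 29  ⟶  IM  (L0)  txn=BusUpgr+Flush  M[L0]=18
step 13: P0: load  L1  ⟶  EI  (L1)  txn=∅  M[L1]=90
step 14: P1: store L0 := 97  ⟶  IM  (L0)  txn=∅  M[L0]=18
step 15: P1: load  L0  ⟶  IM  (L0)  txn=∅  M[L0]=18
step 16: P1: store L0 := 21  ⟶  IM  (L0)  txn=∅  M[L0]=18
step 17: P1: load  L1  ⟶  SS  (L1)  txn=BusRd  M[L1]=90
step 18: P1: load  L1  ⟶  SS  (L1)  txn=∅  M[L1]=90
step 19: P0: load  L1  ⟶  SS  (L1)  txn=∅  M[L1]=90
step 20: P1: load  L0  ⟶  IM  (L0)  txn=∅  M[L0]=18
step 21: P1: store L1 := 68  ⟶  IM  (L1)  txn=BusUpgr  M[L1]=90
step 22: P1: store L0 := 39  ⟶  IM  (L0)  txn=∅  M[L0]=18
step 23: P0: store L0 := 22  ⟶  MI  (L0)  txn=BusRdX+Flush  M[L0]=39
step 24: P0: store L2 := 4  ⟶  MI  (L2)  txn=∅  M[L2]=30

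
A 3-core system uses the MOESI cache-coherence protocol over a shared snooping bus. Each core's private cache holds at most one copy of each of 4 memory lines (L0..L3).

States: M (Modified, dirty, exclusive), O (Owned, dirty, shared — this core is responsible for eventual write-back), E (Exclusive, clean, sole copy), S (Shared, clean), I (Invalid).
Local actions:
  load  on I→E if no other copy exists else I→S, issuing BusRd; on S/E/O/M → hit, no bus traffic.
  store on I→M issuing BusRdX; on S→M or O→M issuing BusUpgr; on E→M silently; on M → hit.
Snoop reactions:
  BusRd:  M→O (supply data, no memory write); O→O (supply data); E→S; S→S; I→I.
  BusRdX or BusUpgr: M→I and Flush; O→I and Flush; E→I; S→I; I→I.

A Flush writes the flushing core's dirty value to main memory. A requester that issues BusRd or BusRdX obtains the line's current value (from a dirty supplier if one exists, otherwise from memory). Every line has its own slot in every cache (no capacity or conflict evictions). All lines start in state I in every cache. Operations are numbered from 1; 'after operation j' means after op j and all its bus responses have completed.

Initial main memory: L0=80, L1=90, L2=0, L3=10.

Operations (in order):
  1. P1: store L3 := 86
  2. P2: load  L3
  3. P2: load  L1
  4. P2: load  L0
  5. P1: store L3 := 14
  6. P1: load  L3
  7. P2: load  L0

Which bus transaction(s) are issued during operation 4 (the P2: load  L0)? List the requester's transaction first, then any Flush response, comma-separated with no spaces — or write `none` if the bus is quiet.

[1] P1: store L3 := 86 | P0:I, P1:M(86), P2:I | bus: BusRdX
[2] P2: load  L3 | P0:I, P1:O(86), P2:S(86) | bus: BusRd
[3] P2: load  L1 | P0:I, P1:I, P2:E(90) | bus: BusRd
[4] P2: load  L0 | P0:I, P1:I, P2:E(80) | bus: BusRd
[5] P1: store L3 := 14 | P0:I, P1:M(14), P2:I | bus: BusUpgr
[6] P1: load  L3 | P0:I, P1:M(14), P2:I | bus: none
[7] P2: load  L0 | P0:I, P1:I, P2:E(80) | bus: none

bus = BusRd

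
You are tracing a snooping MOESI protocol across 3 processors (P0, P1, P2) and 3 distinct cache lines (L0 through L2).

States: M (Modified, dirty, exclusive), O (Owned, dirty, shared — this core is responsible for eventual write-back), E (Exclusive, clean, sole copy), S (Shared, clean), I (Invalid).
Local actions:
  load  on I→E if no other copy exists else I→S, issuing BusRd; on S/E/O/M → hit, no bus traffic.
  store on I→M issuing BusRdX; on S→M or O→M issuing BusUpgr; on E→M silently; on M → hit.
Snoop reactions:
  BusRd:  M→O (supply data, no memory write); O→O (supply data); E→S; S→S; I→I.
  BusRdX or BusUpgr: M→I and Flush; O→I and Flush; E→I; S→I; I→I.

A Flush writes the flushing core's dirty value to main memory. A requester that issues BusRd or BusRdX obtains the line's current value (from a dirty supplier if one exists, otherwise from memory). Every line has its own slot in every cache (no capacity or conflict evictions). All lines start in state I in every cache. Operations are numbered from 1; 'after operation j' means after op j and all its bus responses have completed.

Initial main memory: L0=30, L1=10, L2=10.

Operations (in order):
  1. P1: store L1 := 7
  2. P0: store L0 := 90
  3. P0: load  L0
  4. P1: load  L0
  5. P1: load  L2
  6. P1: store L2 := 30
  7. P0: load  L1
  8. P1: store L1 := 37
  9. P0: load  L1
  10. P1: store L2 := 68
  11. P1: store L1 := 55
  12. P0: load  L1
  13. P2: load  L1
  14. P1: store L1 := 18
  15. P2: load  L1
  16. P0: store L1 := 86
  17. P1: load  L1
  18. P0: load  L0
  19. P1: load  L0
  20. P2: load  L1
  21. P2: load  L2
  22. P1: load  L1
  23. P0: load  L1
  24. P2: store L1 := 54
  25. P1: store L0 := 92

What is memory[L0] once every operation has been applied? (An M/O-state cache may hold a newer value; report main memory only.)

[1] P1: store L1 := 7 | P0:I, P1:M(7), P2:I | bus: BusRdX
[2] P0: store L0 := 90 | P0:M(90), P1:I, P2:I | bus: BusRdX
[3] P0: load  L0 | P0:M(90), P1:I, P2:I | bus: none
[4] P1: load  L0 | P0:O(90), P1:S(90), P2:I | bus: BusRd
[5] P1: load  L2 | P0:I, P1:E(10), P2:I | bus: BusRd
[6] P1: store L2 := 30 | P0:I, P1:M(30), P2:I | bus: none
[7] P0: load  L1 | P0:S(7), P1:O(7), P2:I | bus: BusRd
[8] P1: store L1 := 37 | P0:I, P1:M(37), P2:I | bus: BusUpgr
[9] P0: load  L1 | P0:S(37), P1:O(37), P2:I | bus: BusRd
[10] P1: store L2 := 68 | P0:I, P1:M(68), P2:I | bus: none
[11] P1: store L1 := 55 | P0:I, P1:M(55), P2:I | bus: BusUpgr
[12] P0: load  L1 | P0:S(55), P1:O(55), P2:I | bus: BusRd
[13] P2: load  L1 | P0:S(55), P1:O(55), P2:S(55) | bus: BusRd
[14] P1: store L1 := 18 | P0:I, P1:M(18), P2:I | bus: BusUpgr
[15] P2: load  L1 | P0:I, P1:O(18), P2:S(18) | bus: BusRd
[16] P0: store L1 := 86 | P0:M(86), P1:I, P2:I | bus: BusRdX,Flush
[17] P1: load  L1 | P0:O(86), P1:S(86), P2:I | bus: BusRd
[18] P0: load  L0 | P0:O(90), P1:S(90), P2:I | bus: none
[19] P1: load  L0 | P0:O(90), P1:S(90), P2:I | bus: none
[20] P2: load  L1 | P0:O(86), P1:S(86), P2:S(86) | bus: BusRd
[21] P2: load  L2 | P0:I, P1:O(68), P2:S(68) | bus: BusRd
[22] P1: load  L1 | P0:O(86), P1:S(86), P2:S(86) | bus: none
[23] P0: load  L1 | P0:O(86), P1:S(86), P2:S(86) | bus: none
[24] P2: store L1 := 54 | P0:I, P1:I, P2:M(54) | bus: BusUpgr,Flush
[25] P1: store L0 := 92 | P0:I, P1:M(92), P2:I | bus: BusUpgr,Flush

memory[L0] = 90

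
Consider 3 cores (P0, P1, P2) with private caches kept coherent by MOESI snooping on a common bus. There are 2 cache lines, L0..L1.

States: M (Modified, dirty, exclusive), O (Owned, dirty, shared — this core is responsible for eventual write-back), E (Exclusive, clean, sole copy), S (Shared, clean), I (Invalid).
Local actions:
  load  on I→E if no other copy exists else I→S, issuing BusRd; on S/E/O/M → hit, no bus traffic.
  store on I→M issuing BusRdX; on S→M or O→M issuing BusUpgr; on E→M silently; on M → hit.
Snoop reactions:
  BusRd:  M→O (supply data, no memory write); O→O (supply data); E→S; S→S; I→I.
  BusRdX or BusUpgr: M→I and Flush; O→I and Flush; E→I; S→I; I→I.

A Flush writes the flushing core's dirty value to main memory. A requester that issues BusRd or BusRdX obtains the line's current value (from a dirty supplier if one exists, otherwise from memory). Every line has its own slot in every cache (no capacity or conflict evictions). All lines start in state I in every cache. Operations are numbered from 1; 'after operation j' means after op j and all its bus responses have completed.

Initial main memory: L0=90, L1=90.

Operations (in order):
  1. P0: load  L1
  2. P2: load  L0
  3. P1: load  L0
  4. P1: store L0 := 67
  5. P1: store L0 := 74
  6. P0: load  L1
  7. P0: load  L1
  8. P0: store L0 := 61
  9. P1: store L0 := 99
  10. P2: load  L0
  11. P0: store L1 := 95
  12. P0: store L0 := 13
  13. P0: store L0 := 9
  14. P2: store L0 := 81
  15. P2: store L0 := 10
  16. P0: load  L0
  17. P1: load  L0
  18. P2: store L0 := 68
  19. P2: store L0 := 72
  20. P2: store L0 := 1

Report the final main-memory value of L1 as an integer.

step 1: P0: load  L1  ⟶  EII  (L1)  txn=BusRd  M[L1]=90
step 2: P2: load  L0  ⟶  IIE  (L0)  txn=BusRd  M[L0]=90
step 3: P1: load  L0  ⟶  ISS  (L0)  txn=BusRd  M[L0]=90
step 4: P1: store L0 := 67  ⟶  IMI  (L0)  txn=BusUpgr  M[L0]=90
step 5: P1: store L0 := 74  ⟶  IMI  (L0)  txn=∅  M[L0]=90
step 6: P0: load  L1  ⟶  EII  (L1)  txn=∅  M[L1]=90
step 7: P0: load  L1  ⟶  EII  (L1)  txn=∅  M[L1]=90
step 8: P0: store L0 := 61  ⟶  MII  (L0)  txn=BusRdX+Flush  M[L0]=74
step 9: P1: store L0 := 99  ⟶  IMI  (L0)  txn=BusRdX+Flush  M[L0]=61
step 10: P2: load  L0  ⟶  IOS  (L0)  txn=BusRd  M[L0]=61
step 11: P0: store L1 := 95  ⟶  MII  (L1)  txn=∅  M[L1]=90
step 12: P0: store L0 := 13  ⟶  MII  (L0)  txn=BusRdX+Flush  M[L0]=99
step 13: P0: store L0 := 9  ⟶  MII  (L0)  txn=∅  M[L0]=99
step 14: P2: store L0 := 81  ⟶  IIM  (L0)  txn=BusRdX+Flush  M[L0]=9
step 15: P2: store L0 := 10  ⟶  IIM  (L0)  txn=∅  M[L0]=9
step 16: P0: load  L0  ⟶  SIO  (L0)  txn=BusRd  M[L0]=9
step 17: P1: load  L0  ⟶  SSO  (L0)  txn=BusRd  M[L0]=9
step 18: P2: store L0 := 68  ⟶  IIM  (L0)  txn=BusUpgr  M[L0]=9
step 19: P2: store L0 := 72  ⟶  IIM  (L0)  txn=∅  M[L0]=9
step 20: P2: store L0 := 1  ⟶  IIM  (L0)  txn=∅  M[L0]=9

memory[L1] = 90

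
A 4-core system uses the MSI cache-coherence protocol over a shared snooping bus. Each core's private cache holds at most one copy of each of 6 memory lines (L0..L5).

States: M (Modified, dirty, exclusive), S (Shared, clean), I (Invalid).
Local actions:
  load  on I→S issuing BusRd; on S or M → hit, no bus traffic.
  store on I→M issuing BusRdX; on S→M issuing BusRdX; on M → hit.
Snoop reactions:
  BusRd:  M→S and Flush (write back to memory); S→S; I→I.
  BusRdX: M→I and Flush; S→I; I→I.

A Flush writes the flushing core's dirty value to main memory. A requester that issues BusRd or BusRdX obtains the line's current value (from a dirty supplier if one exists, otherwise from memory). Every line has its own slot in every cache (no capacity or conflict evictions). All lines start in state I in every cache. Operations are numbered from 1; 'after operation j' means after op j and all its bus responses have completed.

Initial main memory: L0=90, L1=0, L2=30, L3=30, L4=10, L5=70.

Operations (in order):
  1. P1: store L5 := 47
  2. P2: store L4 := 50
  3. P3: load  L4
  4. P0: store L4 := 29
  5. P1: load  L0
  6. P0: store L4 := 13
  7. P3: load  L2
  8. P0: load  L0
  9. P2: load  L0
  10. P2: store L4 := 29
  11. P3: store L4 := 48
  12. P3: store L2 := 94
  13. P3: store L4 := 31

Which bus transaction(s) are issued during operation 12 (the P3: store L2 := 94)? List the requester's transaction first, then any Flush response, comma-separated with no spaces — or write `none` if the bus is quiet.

bus = BusRdX

  op1 P1: store L5 := 47 → I/M/I/I on L5; bus BusRdX; mem=70
  op2 P2: store L4 := 50 → I/I/M/I on L4; bus BusRdX; mem=10
  op3 P3: load  L4 → I/I/S/S on L4; bus BusRd Flush; mem=50
  op4 P0: store L4 := 29 → M/I/I/I on L4; bus BusRdX; mem=50
  op5 P1: load  L0 → I/S/I/I on L0; bus BusRd; mem=90
  op6 P0: store L4 := 13 → M/I/I/I on L4; bus (none); mem=50
  op7 P3: load  L2 → I/I/I/S on L2; bus BusRd; mem=30
  op8 P0: load  L0 → S/S/I/I on L0; bus BusRd; mem=90
  op9 P2: load  L0 → S/S/S/I on L0; bus BusRd; mem=90
  op10 P2: store L4 := 29 → I/I/M/I on L4; bus BusRdX Flush; mem=13
  op11 P3: store L4 := 48 → I/I/I/M on L4; bus BusRdX Flush; mem=29
  op12 P3: store L2 := 94 → I/I/I/M on L2; bus BusRdX; mem=30
  op13 P3: store L4 := 31 → I/I/I/M on L4; bus (none); mem=29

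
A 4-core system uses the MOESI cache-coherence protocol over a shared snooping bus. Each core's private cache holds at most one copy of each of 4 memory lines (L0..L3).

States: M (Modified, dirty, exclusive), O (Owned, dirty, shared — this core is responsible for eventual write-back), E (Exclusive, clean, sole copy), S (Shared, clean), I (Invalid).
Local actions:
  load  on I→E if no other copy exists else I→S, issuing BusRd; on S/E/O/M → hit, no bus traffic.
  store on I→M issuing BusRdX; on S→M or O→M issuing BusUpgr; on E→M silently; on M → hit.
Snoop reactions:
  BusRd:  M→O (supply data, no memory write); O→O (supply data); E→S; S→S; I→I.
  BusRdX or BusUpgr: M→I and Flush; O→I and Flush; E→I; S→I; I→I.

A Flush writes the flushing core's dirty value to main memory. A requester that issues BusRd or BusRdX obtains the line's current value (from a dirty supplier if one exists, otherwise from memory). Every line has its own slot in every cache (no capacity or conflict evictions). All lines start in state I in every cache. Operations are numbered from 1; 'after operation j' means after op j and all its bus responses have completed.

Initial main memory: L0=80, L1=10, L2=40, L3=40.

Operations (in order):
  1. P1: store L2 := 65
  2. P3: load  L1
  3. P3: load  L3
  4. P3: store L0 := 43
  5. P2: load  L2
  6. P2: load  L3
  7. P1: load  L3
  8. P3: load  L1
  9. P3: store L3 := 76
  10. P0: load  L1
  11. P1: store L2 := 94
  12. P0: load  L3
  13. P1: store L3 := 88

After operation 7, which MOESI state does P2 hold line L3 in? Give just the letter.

  op1 P1: store L2 := 65 → I/M/I/I on L2; bus BusRdX; mem=40
  op2 P3: load  L1 → I/I/I/E on L1; bus BusRd; mem=10
  op3 P3: load  L3 → I/I/I/E on L3; bus BusRd; mem=40
  op4 P3: store L0 := 43 → I/I/I/M on L0; bus BusRdX; mem=80
  op5 P2: load  L2 → I/O/S/I on L2; bus BusRd; mem=40
  op6 P2: load  L3 → I/I/S/S on L3; bus BusRd; mem=40
  op7 P1: load  L3 → I/S/S/S on L3; bus BusRd; mem=40
  op8 P3: load  L1 → I/I/I/E on L1; bus (none); mem=10
  op9 P3: store L3 := 76 → I/I/I/M on L3; bus BusUpgr; mem=40
  op10 P0: load  L1 → S/I/I/S on L1; bus BusRd; mem=10
  op11 P1: store L2 := 94 → I/M/I/I on L2; bus BusUpgr; mem=40
  op12 P0: load  L3 → S/I/I/O on L3; bus BusRd; mem=40
  op13 P1: store L3 := 88 → I/M/I/I on L3; bus BusRdX Flush; mem=76

state = S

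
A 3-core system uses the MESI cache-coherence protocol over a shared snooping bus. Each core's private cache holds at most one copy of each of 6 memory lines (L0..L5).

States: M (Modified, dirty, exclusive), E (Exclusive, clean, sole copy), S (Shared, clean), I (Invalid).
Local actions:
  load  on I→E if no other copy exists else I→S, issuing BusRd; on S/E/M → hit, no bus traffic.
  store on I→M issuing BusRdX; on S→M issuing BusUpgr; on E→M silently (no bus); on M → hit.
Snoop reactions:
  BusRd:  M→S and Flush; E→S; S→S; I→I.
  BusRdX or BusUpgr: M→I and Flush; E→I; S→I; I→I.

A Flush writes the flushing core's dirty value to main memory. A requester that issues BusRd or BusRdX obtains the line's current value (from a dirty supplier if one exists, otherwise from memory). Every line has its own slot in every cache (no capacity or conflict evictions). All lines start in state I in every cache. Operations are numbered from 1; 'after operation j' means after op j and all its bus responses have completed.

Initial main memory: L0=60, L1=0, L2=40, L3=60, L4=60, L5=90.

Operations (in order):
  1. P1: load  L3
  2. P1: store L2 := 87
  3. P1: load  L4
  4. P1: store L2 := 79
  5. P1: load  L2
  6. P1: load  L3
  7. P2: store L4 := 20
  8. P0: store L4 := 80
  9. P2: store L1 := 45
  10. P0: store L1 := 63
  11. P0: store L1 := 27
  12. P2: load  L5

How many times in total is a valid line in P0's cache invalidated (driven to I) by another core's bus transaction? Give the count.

step 1: P1: load  L3  ⟶  IEI  (L3)  txn=BusRd  M[L3]=60
step 2: P1: store L2 := 87  ⟶  IMI  (L2)  txn=BusRdX  M[L2]=40
step 3: P1: load  L4  ⟶  IEI  (L4)  txn=BusRd  M[L4]=60
step 4: P1: store L2 := 79  ⟶  IMI  (L2)  txn=∅  M[L2]=40
step 5: P1: load  L2  ⟶  IMI  (L2)  txn=∅  M[L2]=40
step 6: P1: load  L3  ⟶  IEI  (L3)  txn=∅  M[L3]=60
step 7: P2: store L4 := 20  ⟶  IIM  (L4)  txn=BusRdX  M[L4]=60
step 8: P0: store L4 := 80  ⟶  MII  (L4)  txn=BusRdX+Flush  M[L4]=20
step 9: P2: store L1 := 45  ⟶  IIM  (L1)  txn=BusRdX  M[L1]=0
step 10: P0: store L1 := 63  ⟶  MII  (L1)  txn=BusRdX+Flush  M[L1]=45
step 11: P0: store L1 := 27  ⟶  MII  (L1)  txn=∅  M[L1]=45
step 12: P2: load  L5  ⟶  IIE  (L5)  txn=BusRd  M[L5]=90

invalidations = 0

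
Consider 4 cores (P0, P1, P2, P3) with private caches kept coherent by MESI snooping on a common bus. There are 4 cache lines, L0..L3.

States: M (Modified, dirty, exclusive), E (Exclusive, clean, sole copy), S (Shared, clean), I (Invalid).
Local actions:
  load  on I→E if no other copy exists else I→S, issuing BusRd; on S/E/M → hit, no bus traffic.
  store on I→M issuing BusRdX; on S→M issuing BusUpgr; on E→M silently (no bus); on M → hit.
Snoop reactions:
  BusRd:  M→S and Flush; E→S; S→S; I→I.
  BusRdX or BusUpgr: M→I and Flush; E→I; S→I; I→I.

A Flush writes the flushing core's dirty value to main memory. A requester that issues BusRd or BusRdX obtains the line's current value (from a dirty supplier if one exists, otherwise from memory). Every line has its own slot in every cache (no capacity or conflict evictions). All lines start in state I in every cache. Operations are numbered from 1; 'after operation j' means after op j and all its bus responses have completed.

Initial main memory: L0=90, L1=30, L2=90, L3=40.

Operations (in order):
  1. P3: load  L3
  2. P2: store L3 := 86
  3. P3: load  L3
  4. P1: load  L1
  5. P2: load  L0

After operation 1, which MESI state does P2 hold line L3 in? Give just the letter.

state = I

step 1: P3: load  L3  ⟶  IIIE  (L3)  txn=BusRd  M[L3]=40
step 2: P2: store L3 := 86  ⟶  IIMI  (L3)  txn=BusRdX  M[L3]=40
step 3: P3: load  L3  ⟶  IISS  (L3)  txn=BusRd+Flush  M[L3]=86
step 4: P1: load  L1  ⟶  IEII  (L1)  txn=BusRd  M[L1]=30
step 5: P2: load  L0  ⟶  IIEI  (L0)  txn=BusRd  M[L0]=90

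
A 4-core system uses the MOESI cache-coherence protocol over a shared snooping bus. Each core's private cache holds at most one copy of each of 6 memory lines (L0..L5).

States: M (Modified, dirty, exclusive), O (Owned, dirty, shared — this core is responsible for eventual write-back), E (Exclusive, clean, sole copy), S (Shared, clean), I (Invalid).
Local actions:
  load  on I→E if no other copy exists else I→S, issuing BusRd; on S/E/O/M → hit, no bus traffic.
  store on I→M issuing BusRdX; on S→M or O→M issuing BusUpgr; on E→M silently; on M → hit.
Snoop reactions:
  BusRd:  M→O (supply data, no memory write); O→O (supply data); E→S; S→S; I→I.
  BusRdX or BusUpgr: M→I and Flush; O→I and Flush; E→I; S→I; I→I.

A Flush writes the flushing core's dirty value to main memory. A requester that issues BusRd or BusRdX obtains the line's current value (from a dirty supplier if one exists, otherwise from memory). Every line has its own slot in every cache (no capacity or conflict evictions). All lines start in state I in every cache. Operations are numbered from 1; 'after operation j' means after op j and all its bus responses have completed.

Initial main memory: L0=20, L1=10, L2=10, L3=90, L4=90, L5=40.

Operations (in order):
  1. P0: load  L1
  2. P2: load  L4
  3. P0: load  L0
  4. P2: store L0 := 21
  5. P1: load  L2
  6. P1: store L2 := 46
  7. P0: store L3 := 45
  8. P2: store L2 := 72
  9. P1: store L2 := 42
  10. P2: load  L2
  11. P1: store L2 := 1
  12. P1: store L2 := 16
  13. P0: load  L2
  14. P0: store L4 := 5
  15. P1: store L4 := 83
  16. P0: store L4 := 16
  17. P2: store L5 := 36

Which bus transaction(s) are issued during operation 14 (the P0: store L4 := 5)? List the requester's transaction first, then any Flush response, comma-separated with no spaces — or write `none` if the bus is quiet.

1. P0: load  L1  bus=[BusRd]  L1: P0=E P1=I P2=I P3=I  mem[L1]=10
2. P2: load  L4  bus=[BusRd]  L4: P0=I P1=I P2=E P3=I  mem[L4]=90
3. P0: load  L0  bus=[BusRd]  L0: P0=E P1=I P2=I P3=I  mem[L0]=20
4. P2: store L0 := 21  bus=[BusRdX]  L0: P0=I P1=I P2=M P3=I  mem[L0]=20
5. P1: load  L2  bus=[BusRd]  L2: P0=I P1=E P2=I P3=I  mem[L2]=10
6. P1: store L2 := 46  bus=[-]  L2: P0=I P1=M P2=I P3=I  mem[L2]=10
7. P0: store L3 := 45  bus=[BusRdX]  L3: P0=M P1=I P2=I P3=I  mem[L3]=90
8. P2: store L2 := 72  bus=[BusRdX,Flush]  L2: P0=I P1=I P2=M P3=I  mem[L2]=46
9. P1: store L2 := 42  bus=[BusRdX,Flush]  L2: P0=I P1=M P2=I P3=I  mem[L2]=72
10. P2: load  L2  bus=[BusRd]  L2: P0=I P1=O P2=S P3=I  mem[L2]=72
11. P1: store L2 := 1  bus=[BusUpgr]  L2: P0=I P1=M P2=I P3=I  mem[L2]=72
12. P1: store L2 := 16  bus=[-]  L2: P0=I P1=M P2=I P3=I  mem[L2]=72
13. P0: load  L2  bus=[BusRd]  L2: P0=S P1=O P2=I P3=I  mem[L2]=72
14. P0: store L4 := 5  bus=[BusRdX]  L4: P0=M P1=I P2=I P3=I  mem[L4]=90
15. P1: store L4 := 83  bus=[BusRdX,Flush]  L4: P0=I P1=M P2=I P3=I  mem[L4]=5
16. P0: store L4 := 16  bus=[BusRdX,Flush]  L4: P0=M P1=I P2=I P3=I  mem[L4]=83
17. P2: store L5 := 36  bus=[BusRdX]  L5: P0=I P1=I P2=M P3=I  mem[L5]=40

bus = BusRdX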